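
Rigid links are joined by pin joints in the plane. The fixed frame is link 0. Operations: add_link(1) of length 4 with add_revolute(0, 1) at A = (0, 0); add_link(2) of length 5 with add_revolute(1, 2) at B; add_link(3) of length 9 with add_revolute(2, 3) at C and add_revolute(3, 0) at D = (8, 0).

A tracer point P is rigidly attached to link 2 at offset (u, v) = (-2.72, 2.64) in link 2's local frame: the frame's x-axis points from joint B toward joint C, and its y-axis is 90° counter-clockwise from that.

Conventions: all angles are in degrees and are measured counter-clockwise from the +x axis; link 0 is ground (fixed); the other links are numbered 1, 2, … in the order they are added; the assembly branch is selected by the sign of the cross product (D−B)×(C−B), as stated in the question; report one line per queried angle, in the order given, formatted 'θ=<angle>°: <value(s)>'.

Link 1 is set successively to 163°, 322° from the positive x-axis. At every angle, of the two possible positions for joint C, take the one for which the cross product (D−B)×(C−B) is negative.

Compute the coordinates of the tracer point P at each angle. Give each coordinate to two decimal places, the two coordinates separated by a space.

A=(0,0), D=(8.00,0)
θ=163°: B = A + 4.00·(cos163°, sin163°) = (-3.8252, 1.1695)
θ=163°: |BD| = 11.8829
θ=163°: circle(B,5.00) ∩ circle(D,9.00): a=3.5851, h=3.4852
θ=163°:   candidates: C₊=(0.0855,4.2850) cross=41.415; C₋=(-0.6005,-2.6517) cross=-41.415
θ=163°:   branch - wants cross < 0 → take C=(-0.6005,-2.6517) (cross=-41.415)
θ=163°: ex = (C−B)/|BC| = (0.6449,-0.7642); ey = (0.7642,0.6449)
θ=163°: P = B + -2.72·ex + 2.64·ey = (-3.5619,4.9508)
θ=322°: B = A + 4.00·(cos322°, sin322°) = (3.1520, -2.4626)
θ=322°: |BD| = 5.4376
θ=322°: circle(B,5.00) ∩ circle(D,9.00): a=-2.4306, h=4.3695
θ=322°:   candidates: C₊=(-0.9939,0.3323) cross=23.759; C₋=(2.9640,-7.4591) cross=-23.759
θ=322°:   branch - wants cross < 0 → take C=(2.9640,-7.4591) (cross=-23.759)
θ=322°: ex = (C−B)/|BC| = (-0.0376,-0.9993); ey = (0.9993,-0.0376)
θ=322°: P = B + -2.72·ex + 2.64·ey = (5.8925,0.1561)

θ=163°: -3.56 4.95
θ=322°: 5.89 0.16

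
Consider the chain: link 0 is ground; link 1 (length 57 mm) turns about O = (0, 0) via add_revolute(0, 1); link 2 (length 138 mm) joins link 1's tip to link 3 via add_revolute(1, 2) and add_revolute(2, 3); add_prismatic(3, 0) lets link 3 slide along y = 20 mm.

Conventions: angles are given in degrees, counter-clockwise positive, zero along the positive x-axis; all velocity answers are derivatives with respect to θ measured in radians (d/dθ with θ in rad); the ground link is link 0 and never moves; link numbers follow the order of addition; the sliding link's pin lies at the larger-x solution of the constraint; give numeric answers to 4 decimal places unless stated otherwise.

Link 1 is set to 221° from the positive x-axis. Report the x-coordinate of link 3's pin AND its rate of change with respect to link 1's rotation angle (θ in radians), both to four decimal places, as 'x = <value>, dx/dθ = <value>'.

geometry: r = 57 mm, L = 138 mm, e = 20 mm
crank pin P = (r cos θ, r sin θ) = (-43.018446, -37.395365)
h = r sin θ − e = -37.395365 − 20 = -57.395365
x = r cos θ + √(L² − h²) = -43.018446 + 125.498096 = 82.479650
dx/dθ = −r sin θ − h·r cos θ/√(L² − h²) (θ in radians; h = -57.395365) = 17.721286

x = 82.4796, dx/dθ = 17.7213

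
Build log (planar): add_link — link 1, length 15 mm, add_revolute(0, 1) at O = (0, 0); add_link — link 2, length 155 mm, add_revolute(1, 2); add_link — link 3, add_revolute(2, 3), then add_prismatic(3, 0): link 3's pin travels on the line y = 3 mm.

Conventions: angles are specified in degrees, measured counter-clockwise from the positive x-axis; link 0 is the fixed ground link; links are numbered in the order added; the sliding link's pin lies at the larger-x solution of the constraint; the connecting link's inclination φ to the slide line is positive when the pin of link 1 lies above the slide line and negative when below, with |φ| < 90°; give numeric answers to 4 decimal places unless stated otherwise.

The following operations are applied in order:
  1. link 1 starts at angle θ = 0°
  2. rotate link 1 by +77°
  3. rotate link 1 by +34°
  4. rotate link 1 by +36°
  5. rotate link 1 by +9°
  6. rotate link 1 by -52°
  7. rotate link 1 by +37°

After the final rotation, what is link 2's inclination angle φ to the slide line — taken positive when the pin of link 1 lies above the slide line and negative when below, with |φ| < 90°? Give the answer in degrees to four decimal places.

geometry: r = 15 mm, L = 155 mm, e = 3 mm; θ starts at 0°
rotate link 1 by +77°: θ ← 0° +77° = 77°
rotate link 1 by +34°: θ ← 77° +34° = 111°
rotate link 1 by +36°: θ ← 111° +36° = 147°
rotate link 1 by +9°: θ ← 147° +9° = 156°
rotate link 1 by -52°: θ ← 156° -52° = 104°
rotate link 1 by +37°: θ ← 104° +37° = 141°
h = r sin θ − e = 9.439806 − 3 = 6.439806
sin φ = h / L = 6.439806 / 155 = 0.04154713
φ = arcsin(0.04154713) = 2.381161°

2.3812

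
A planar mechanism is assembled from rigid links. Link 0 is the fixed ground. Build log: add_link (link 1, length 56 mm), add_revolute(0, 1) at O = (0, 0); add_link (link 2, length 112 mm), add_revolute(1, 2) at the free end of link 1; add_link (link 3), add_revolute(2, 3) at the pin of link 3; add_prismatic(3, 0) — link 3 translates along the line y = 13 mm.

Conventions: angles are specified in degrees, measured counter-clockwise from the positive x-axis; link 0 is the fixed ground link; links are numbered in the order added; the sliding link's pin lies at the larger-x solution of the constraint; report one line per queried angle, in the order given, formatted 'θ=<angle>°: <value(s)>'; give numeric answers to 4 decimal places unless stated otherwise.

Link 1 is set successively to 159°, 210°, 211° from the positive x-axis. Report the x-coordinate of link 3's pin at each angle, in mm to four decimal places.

geometry: r = 56 mm, L = 112 mm, e = 13 mm
θ=159°: crank pin P = (r cos θ, r sin θ) = (-52.280504, 20.068605)
θ=159°: h = r sin θ − e = 20.068605 − 13 = 7.068605
θ=159°: x = r cos θ + √(L² − h²) = -52.280504 + 111.776719 = 59.496215
θ=210°: crank pin P = (r cos θ, r sin θ) = (-48.497423, -28.000000)
θ=210°: h = r sin θ − e = -28.000000 − 13 = -41.000000
θ=210°: x = r cos θ + √(L² − h²) = -48.497423 + 104.225717 = 55.728294
θ=211°: crank pin P = (r cos θ, r sin θ) = (-48.001369, -28.842132)
θ=211°: h = r sin θ − e = -28.842132 − 13 = -41.842132
θ=211°: x = r cos θ + √(L² − h²) = -48.001369 + 103.890500 = 55.889131

θ=159°: 59.4962
θ=210°: 55.7283
θ=211°: 55.8891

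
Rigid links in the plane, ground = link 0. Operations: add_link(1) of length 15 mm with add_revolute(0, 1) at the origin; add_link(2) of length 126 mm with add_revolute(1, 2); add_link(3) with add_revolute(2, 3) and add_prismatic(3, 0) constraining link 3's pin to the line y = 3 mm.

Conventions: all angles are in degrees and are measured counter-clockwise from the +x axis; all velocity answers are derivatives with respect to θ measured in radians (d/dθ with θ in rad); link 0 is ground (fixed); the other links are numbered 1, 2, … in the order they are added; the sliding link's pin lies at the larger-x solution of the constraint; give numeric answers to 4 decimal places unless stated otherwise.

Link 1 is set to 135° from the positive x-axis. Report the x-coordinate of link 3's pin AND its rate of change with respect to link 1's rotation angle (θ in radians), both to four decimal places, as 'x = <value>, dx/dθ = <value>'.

geometry: r = 15 mm, L = 126 mm, e = 3 mm
crank pin P = (r cos θ, r sin θ) = (-10.606602, 10.606602)
h = r sin θ − e = 10.606602 − 3 = 7.606602
x = r cos θ + √(L² − h²) = -10.606602 + 125.770186 = 115.163584
dx/dθ = −r sin θ − h·r cos θ/√(L² − h²) (θ in radians; h = 7.606602) = -9.965113

x = 115.1636, dx/dθ = -9.9651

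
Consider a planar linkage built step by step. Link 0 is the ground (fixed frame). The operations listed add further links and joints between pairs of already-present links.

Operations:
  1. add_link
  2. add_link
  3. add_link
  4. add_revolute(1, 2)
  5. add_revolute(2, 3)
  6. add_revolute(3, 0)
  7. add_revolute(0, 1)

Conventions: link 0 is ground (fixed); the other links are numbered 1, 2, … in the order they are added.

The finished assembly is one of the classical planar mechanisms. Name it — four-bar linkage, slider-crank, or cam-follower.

links: 4 (incl. ground); joints: 4 revolute, 0 prismatic, 0 higher (cam) pair, forming one closed loop
4 links in a single 4R loop → four-bar linkage

four-bar linkage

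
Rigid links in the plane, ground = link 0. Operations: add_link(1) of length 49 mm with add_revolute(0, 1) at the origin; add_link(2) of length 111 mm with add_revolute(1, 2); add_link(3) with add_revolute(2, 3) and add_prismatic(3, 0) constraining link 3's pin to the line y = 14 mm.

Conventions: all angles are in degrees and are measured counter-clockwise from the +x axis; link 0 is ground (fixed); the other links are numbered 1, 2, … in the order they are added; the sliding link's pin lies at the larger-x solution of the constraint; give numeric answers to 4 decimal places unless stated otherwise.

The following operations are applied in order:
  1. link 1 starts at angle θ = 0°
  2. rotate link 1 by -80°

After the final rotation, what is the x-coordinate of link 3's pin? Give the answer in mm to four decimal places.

geometry: r = 49 mm, L = 111 mm, e = 14 mm; θ starts at 0°
rotate link 1 by -80°: θ ← 0° -80° = -80°
crank pin P = (r cos θ, r sin θ) = (8.508761, -48.255580)
h = r sin θ − e = -48.255580 − 14 = -62.255580
x = r cos θ + √(L² − h²) = 8.508761 + 91.898002 = 100.406763

100.4068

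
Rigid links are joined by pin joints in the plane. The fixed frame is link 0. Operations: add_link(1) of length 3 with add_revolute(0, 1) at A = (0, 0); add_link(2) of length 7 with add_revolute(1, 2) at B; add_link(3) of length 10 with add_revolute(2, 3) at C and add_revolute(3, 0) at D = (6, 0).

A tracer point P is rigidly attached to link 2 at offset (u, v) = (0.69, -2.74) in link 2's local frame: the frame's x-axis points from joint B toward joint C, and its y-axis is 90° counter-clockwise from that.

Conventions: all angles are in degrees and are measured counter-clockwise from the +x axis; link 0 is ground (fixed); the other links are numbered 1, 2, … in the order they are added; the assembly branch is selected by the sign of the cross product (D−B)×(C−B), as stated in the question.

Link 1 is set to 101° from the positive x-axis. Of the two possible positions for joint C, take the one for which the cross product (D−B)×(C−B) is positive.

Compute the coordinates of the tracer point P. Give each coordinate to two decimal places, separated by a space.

A=(0,0), D=(6.00,0)
B = A + 3.00·(cos101°, sin101°) = (-0.5724, 2.9449)
|BD| = 7.2020
circle(B,7.00) ∩ circle(D,10.00): a=0.0603, h=6.9997
  candidates: C₊=(2.3448,9.3080) cross=50.412; C₋=(-3.3795,-3.4676) cross=-50.412
  branch + wants cross > 0 → take C=(2.3448,9.3080) (cross=50.412)
ex = (C−B)/|BC| = (0.4167,0.9090); ey = (-0.9090,0.4167)
P = B + 0.69·ex + -2.74·ey = (2.2058,2.4302)

2.21 2.43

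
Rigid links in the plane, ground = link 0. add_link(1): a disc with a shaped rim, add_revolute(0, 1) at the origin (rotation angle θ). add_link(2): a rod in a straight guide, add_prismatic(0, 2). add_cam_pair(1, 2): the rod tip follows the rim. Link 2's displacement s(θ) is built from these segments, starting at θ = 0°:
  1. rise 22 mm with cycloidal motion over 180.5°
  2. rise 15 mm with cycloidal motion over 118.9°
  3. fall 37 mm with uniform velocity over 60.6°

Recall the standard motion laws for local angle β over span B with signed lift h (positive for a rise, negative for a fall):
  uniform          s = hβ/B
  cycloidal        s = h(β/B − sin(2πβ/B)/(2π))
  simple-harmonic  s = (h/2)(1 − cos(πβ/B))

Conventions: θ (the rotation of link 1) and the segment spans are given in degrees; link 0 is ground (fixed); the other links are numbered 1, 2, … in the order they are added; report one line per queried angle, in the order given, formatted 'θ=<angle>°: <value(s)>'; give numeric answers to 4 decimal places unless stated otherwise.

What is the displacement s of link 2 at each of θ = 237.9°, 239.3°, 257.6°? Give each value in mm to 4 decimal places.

segment 1 (0° to 180.5°, cycloidal, h = 22) is passed completely: s = 0.0000 + (22) = 22.0000
θ = 237.9° falls in segment 2 (180.5° to 299.4°, cycloidal, h = 15): β = 237.9 − 180.5 = 57.4°, B = 118.9°; Δs = 15·(0.4828 − sin(2π·0.4828)/(2π)) = 6.9833; s = 22.0000 + 6.9833 = 28.9833
θ = 239.3° falls in segment 2 (180.5° to 299.4°, cycloidal, h = 15): β = 239.3 − 180.5 = 58.8°, B = 118.9°; Δs = 15·(0.4945 − sin(2π·0.4945)/(2π)) = 7.3360; s = 22.0000 + 7.3360 = 29.3360
θ = 257.6° falls in segment 2 (180.5° to 299.4°, cycloidal, h = 15): β = 257.6 − 180.5 = 77.1°, B = 118.9°; Δs = 15·(0.6484 − sin(2π·0.6484)/(2π)) = 11.6442; s = 22.0000 + 11.6442 = 33.6442

θ=237.9°: 28.9833
θ=239.3°: 29.3360
θ=257.6°: 33.6442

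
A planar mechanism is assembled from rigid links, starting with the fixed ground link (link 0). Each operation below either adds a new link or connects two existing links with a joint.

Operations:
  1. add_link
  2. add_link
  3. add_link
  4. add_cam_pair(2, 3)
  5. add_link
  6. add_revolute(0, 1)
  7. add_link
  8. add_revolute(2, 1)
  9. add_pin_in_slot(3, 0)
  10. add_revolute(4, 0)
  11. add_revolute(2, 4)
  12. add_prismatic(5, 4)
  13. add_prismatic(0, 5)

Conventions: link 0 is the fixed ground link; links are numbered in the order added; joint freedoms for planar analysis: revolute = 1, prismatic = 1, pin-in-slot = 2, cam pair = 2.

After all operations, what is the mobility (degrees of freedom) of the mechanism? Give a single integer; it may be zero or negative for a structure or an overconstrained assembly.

ground; <1,0,0>
#1 <2,0,0>
#2 <3,0,0>
#3 <4,0,0>
C:2↔3 J2 <4,0,1>
#4 <5,0,1>
R:0↔1 J1 <5,1,1>
#5 <6,1,1>
R:2↔1 J1 <6,2,1>
PS:3↔0 J2 <6,2,2>
R:4↔0 J1 <6,3,2>
R:2↔4 J1 <6,4,2>
P:5↔4 J1 <6,5,2>
P:0↔5 J1 <6,6,2>
3×5 − 2×6 − 1×2 = 1

M = 1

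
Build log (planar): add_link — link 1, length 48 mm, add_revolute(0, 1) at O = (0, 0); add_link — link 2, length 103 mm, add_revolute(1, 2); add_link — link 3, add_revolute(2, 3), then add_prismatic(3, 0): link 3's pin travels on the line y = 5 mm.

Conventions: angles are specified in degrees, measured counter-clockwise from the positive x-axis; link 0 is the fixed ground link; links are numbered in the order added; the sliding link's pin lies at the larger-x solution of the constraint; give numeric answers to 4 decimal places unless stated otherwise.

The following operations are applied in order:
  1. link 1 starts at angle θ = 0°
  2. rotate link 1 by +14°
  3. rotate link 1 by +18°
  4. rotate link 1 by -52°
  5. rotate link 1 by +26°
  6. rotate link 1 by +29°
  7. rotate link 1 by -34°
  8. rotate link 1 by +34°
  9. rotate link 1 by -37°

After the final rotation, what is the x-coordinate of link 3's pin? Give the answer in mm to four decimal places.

geometry: r = 48 mm, L = 103 mm, e = 5 mm; θ starts at 0°
rotate link 1 by +14°: θ ← 0° +14° = 14°
rotate link 1 by +18°: θ ← 14° +18° = 32°
rotate link 1 by -52°: θ ← 32° -52° = -20°
rotate link 1 by +26°: θ ← -20° +26° = 6°
rotate link 1 by +29°: θ ← 6° +29° = 35°
rotate link 1 by -34°: θ ← 35° -34° = 1°
rotate link 1 by +34°: θ ← 1° +34° = 35°
rotate link 1 by -37°: θ ← 35° -37° = -2°
crank pin P = (r cos θ, r sin θ) = (47.970760, -1.675176)
h = r sin θ − e = -1.675176 − 5 = -6.675176
x = r cos θ + √(L² − h²) = 47.970760 + 102.783472 = 150.754231

150.7542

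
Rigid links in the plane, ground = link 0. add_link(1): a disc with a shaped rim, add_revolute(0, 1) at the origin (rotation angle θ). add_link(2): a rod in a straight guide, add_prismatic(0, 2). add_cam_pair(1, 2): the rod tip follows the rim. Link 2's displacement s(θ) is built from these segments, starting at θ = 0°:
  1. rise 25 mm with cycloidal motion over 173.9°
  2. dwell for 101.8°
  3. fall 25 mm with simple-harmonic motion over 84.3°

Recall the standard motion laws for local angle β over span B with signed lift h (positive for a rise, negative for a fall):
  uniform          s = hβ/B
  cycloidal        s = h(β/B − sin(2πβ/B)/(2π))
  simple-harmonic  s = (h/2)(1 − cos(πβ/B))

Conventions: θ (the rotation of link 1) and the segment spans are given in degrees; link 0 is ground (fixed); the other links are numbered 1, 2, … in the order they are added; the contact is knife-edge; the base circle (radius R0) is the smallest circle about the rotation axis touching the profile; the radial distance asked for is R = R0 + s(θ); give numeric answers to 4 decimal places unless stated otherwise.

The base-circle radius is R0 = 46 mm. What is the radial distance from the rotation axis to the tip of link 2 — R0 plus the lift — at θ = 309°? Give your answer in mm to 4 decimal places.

segment 1 (0° to 173.9°, cycloidal, h = 25) is passed completely: s = 0.0000 + (25) = 25.0000
segment 2 (173.9° to 275.7°, dwell): s unchanged at 25.0000
θ = 309° falls in segment 3 (275.7° to 360°, simple-harmonic, h = -25): β = 309 − 275.7 = 33.3°, B = 84.3°; Δs = -25/2·(1 − cos(π·0.3950)) = -8.4517; s = 25.0000 − 8.4517 = 16.5483
R = R0 + s = 46 + 16.5483 = 62.5483

62.5483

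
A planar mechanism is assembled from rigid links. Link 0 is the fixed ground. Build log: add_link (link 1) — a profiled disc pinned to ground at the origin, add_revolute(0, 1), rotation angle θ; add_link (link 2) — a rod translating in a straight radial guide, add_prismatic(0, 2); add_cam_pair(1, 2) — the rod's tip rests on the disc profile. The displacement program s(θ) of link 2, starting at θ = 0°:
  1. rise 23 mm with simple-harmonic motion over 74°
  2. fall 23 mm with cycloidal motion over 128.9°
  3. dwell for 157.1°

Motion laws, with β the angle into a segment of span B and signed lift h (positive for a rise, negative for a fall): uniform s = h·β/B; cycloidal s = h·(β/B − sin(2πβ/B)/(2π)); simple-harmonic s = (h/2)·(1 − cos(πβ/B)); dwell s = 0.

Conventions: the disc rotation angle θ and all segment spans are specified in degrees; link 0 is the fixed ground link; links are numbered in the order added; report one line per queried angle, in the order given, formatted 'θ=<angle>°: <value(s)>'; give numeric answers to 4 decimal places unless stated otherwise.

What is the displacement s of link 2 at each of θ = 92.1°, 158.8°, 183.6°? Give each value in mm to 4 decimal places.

seg 1 [0°–74°] simple-harmonic, h=23: full span → s += 23 → s = 23.0000
seg 2 [74°–202.9°] cycloidal, h=-23: θ=92.1° here. β=18.1, B=128.9. -23·(0.1404 − sin(2π·0.1404)/(2π)) = -0.4030 → s = 22.5970
seg 2 [74°–202.9°] cycloidal, h=-23: θ=158.8° here. β=84.8, B=128.9. -23·(0.6579 − sin(2π·0.6579)/(2π)) = -18.1954 → s = 4.8046
seg 2 [74°–202.9°] cycloidal, h=-23: θ=183.6° here. β=109.6, B=128.9. -23·(0.8503 − sin(2π·0.8503)/(2π)) = -22.5140 → s = 0.4860

θ=92.1°: 22.5970
θ=158.8°: 4.8046
θ=183.6°: 0.4860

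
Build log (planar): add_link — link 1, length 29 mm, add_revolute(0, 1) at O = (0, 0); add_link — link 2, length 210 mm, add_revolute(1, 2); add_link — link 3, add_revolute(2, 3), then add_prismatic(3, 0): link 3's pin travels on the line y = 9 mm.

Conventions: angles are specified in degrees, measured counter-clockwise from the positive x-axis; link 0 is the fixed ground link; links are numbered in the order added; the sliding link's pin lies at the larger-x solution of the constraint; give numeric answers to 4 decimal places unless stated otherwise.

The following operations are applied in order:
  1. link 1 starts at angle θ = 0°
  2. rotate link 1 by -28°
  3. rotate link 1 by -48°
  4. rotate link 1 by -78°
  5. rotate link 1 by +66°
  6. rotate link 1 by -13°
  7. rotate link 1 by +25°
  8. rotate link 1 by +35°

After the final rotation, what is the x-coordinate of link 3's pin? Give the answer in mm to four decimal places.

geometry: r = 29 mm, L = 210 mm, e = 9 mm; θ starts at 0°
rotate link 1 by -28°: θ ← 0° -28° = -28°
rotate link 1 by -48°: θ ← -28° -48° = -76°
rotate link 1 by -78°: θ ← -76° -78° = -154°
rotate link 1 by +66°: θ ← -154° +66° = -88°
rotate link 1 by -13°: θ ← -88° -13° = -101°
rotate link 1 by +25°: θ ← -101° +25° = -76°
rotate link 1 by +35°: θ ← -76° +35° = -41°
crank pin P = (r cos θ, r sin θ) = (21.886578, -19.025712)
h = r sin θ − e = -19.025712 − 9 = -28.025712
x = r cos θ + √(L² − h²) = 21.886578 + 208.121502 = 230.008080

230.0081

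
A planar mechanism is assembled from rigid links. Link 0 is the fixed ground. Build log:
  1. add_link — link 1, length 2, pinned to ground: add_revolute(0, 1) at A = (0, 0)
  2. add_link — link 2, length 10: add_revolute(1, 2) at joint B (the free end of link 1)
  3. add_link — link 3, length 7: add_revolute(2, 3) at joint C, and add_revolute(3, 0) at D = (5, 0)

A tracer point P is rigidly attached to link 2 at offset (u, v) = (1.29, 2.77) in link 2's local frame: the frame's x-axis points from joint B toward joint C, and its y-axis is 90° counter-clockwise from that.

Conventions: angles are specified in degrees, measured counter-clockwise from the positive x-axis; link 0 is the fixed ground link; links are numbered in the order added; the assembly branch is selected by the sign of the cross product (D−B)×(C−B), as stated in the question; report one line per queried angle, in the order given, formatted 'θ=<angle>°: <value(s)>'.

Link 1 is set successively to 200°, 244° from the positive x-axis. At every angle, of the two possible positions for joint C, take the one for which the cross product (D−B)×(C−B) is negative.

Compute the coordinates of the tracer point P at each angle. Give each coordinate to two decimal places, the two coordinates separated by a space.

A=(0,0), D=(5.00,0)
θ=200°: B = A + 2.00·(cos200°, sin200°) = (-1.8794, -0.6840)
θ=200°: |BD| = 6.9133
θ=200°: circle(B,10.00) ∩ circle(D,7.00): a=7.1452, h=6.9962
θ=200°:   candidates: C₊=(4.5385,6.9848) cross=48.367; C₋=(5.9230,-6.9389) cross=-48.367
θ=200°:   branch - wants cross < 0 → take C=(5.9230,-6.9389) (cross=-48.367)
θ=200°: ex = (C−B)/|BC| = (0.7802,-0.6255); ey = (0.6255,0.7802)
θ=200°: P = B + 1.29·ex + 2.77·ey = (0.8597,0.6703)
θ=244°: B = A + 2.00·(cos244°, sin244°) = (-0.8767, -1.7976)
θ=244°: |BD| = 6.1455
θ=244°: circle(B,10.00) ∩ circle(D,7.00): a=7.2221, h=6.9167
θ=244°:   candidates: C₊=(4.0064,6.9291) cross=42.507; C₋=(8.0527,-6.2993) cross=-42.507
θ=244°:   branch - wants cross < 0 → take C=(8.0527,-6.2993) (cross=-42.507)
θ=244°: ex = (C−B)/|BC| = (0.8929,-0.4502); ey = (0.4502,0.8929)
θ=244°: P = B + 1.29·ex + 2.77·ey = (1.5221,0.0951)

θ=200°: 0.86 0.67
θ=244°: 1.52 0.10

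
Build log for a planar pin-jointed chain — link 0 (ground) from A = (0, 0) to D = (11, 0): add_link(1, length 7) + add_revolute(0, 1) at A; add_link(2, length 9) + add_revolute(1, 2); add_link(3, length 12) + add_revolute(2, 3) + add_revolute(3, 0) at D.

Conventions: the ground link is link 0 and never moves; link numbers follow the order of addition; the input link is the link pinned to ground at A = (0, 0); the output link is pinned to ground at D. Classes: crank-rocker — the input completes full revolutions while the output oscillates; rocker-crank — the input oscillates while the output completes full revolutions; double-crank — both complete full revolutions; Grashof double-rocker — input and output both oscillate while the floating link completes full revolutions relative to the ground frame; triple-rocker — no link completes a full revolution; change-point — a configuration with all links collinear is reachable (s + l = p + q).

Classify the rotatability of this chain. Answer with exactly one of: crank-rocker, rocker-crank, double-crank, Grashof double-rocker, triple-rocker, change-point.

lengths: ground=11, input=7, coupler=9, output=12
sorted: s=7 (shortest), l=12 (longest), p+q=20
s + l = 19 vs p + q = 20
s + l < p + q (Grashof) with shortest = input link → crank-rocker

crank-rocker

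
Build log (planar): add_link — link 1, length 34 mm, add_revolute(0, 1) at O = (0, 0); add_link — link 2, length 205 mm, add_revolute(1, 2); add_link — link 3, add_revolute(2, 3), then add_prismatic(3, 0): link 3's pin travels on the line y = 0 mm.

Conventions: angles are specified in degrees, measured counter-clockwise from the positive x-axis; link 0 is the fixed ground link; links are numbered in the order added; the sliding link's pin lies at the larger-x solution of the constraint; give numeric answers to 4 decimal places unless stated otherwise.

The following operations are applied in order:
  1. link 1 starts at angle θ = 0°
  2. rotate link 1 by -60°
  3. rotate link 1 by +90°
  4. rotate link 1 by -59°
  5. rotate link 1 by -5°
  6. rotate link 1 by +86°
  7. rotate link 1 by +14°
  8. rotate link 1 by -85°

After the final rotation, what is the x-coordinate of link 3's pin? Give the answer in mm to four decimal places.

geometry: r = 34 mm, L = 205 mm, e = 0 mm; θ starts at 0°
rotate link 1 by -60°: θ ← 0° -60° = -60°
rotate link 1 by +90°: θ ← -60° +90° = 30°
rotate link 1 by -59°: θ ← 30° -59° = -29°
rotate link 1 by -5°: θ ← -29° -5° = -34°
rotate link 1 by +86°: θ ← -34° +86° = 52°
rotate link 1 by +14°: θ ← 52° +14° = 66°
rotate link 1 by -85°: θ ← 66° -85° = -19°
crank pin P = (r cos θ, r sin θ) = (32.147632, -11.069317)
h = r sin θ − e = -11.069317 − 0 = -11.069317
x = r cos θ + √(L² − h²) = 32.147632 + 204.700929 = 236.848560

236.8486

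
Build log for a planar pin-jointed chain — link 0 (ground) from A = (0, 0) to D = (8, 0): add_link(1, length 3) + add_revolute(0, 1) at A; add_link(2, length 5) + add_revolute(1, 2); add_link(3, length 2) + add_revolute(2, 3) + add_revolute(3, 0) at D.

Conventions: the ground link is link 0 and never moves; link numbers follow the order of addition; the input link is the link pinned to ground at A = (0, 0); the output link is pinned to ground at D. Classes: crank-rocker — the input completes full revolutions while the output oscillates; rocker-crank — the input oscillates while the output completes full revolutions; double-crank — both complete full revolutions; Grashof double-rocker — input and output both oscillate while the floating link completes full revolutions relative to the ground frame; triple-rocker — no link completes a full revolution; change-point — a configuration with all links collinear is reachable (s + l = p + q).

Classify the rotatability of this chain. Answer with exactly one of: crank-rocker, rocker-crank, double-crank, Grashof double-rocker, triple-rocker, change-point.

lengths: ground=8, input=3, coupler=5, output=2
sorted: s=2 (shortest), l=8 (longest), p+q=8
s + l = 10 vs p + q = 8
s + l > p + q → non-Grashof → no link fully rotates → triple-rocker

triple-rocker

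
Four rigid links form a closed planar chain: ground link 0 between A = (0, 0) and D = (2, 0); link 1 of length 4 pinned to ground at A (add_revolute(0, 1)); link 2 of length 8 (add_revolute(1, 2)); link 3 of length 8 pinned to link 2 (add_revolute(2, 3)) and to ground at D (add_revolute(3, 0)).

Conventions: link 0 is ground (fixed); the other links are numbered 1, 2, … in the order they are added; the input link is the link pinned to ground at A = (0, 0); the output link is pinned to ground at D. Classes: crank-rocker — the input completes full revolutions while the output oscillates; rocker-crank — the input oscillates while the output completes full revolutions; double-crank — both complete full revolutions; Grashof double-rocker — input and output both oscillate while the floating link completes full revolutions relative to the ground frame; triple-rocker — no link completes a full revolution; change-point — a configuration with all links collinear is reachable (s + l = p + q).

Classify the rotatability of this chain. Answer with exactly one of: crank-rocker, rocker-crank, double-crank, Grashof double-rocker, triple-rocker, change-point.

lengths: ground=2, input=4, coupler=8, output=8
sorted: s=2 (shortest), l=8 (longest), p+q=12
s + l = 10 vs p + q = 12
s + l < p + q (Grashof) with shortest = ground link → double-crank

double-crank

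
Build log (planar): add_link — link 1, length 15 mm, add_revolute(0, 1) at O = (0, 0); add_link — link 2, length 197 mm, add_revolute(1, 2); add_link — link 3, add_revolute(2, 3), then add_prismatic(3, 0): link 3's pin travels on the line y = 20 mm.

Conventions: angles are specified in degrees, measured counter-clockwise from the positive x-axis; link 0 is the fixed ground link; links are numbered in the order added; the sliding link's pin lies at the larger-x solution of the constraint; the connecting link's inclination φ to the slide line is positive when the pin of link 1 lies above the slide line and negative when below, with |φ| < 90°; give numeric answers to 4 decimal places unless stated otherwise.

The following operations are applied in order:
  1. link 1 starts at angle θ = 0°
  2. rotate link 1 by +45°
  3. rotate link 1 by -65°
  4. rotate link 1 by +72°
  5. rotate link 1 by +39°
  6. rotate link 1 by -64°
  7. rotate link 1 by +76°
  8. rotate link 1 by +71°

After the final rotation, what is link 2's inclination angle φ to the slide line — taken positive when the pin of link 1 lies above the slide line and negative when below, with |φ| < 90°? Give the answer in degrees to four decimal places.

geometry: r = 15 mm, L = 197 mm, e = 20 mm; θ starts at 0°
rotate link 1 by +45°: θ ← 0° +45° = 45°
rotate link 1 by -65°: θ ← 45° -65° = -20°
rotate link 1 by +72°: θ ← -20° +72° = 52°
rotate link 1 by +39°: θ ← 52° +39° = 91°
rotate link 1 by -64°: θ ← 91° -64° = 27°
rotate link 1 by +76°: θ ← 27° +76° = 103°
rotate link 1 by +71°: θ ← 103° +71° = 174°
h = r sin θ − e = 1.567927 − 20 = -18.432073
sin φ = h / L = -18.432073 / 197 = -0.09356382
φ = arcsin(-0.09356382) = -5.368665°

-5.3687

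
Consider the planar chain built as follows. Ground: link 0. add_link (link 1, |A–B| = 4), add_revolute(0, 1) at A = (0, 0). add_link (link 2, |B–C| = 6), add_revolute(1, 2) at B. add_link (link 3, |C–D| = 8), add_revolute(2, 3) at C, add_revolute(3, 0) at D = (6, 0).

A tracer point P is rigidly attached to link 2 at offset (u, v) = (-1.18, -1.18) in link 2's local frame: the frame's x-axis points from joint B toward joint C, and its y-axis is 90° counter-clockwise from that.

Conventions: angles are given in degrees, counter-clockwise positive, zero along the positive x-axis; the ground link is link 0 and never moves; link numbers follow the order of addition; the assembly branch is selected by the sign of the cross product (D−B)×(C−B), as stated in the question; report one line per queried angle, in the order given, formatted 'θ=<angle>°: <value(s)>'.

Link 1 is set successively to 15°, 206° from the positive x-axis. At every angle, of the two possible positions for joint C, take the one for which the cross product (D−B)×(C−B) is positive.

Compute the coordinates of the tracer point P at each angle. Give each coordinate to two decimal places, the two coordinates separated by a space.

A=(0,0), D=(6.00,0)
θ=15°: B = A + 4.00·(cos15°, sin15°) = (3.8637, 1.0353)
θ=15°: |BD| = 2.3739
θ=15°: circle(B,6.00) ∩ circle(D,8.00): a=-4.7104, h=3.7164
θ=15°:   candidates: C₊=(1.2456,6.4339) cross=8.823; C₋=(-1.9959,-0.2549) cross=-8.823
θ=15°:   branch + wants cross > 0 → take C=(1.2456,6.4339) (cross=8.823)
θ=15°: ex = (C−B)/|BC| = (-0.4364,0.8998); ey = (-0.8998,-0.4364)
θ=15°: P = B + -1.18·ex + -1.18·ey = (5.4403,0.4884)
θ=206°: B = A + 4.00·(cos206°, sin206°) = (-3.5952, -1.7535)
θ=206°: |BD| = 9.7541
θ=206°: circle(B,6.00) ∩ circle(D,8.00): a=3.4417, h=4.9147
θ=206°:   candidates: C₊=(-1.0930,3.6999) cross=47.939; C₋=(0.6740,-5.9694) cross=-47.939
θ=206°:   branch + wants cross > 0 → take C=(-1.0930,3.6999) (cross=47.939)
θ=206°: ex = (C−B)/|BC| = (0.4170,0.9089); ey = (-0.9089,0.4170)
θ=206°: P = B + -1.18·ex + -1.18·ey = (-3.0148,-3.3181)

θ=15°: 5.44 0.49
θ=206°: -3.01 -3.32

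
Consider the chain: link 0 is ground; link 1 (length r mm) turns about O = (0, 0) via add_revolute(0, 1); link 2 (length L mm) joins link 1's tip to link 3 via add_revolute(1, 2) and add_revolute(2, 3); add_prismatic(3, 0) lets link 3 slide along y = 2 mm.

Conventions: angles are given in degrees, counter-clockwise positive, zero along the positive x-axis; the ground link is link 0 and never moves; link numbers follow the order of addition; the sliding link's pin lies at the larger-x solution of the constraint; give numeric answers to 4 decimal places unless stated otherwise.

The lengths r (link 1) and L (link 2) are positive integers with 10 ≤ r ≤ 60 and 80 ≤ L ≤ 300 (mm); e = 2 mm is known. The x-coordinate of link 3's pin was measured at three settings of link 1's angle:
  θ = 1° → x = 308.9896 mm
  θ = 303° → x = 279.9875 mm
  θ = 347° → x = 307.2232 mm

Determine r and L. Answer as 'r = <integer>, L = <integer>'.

constraint per measurement: (x − r cos θ)² + (r sin θ − e)² = L²
subtracting the θ₁ and θ₂ equations cancels the r² and L² terms:
r = (x₁² − x₂²) / (2[(x₁cos θ₁ + e sin θ₁) − (x₂cos θ₂ + e sin θ₂)]) = 54.0000 → r = 54
L² = (x₁ − r cos θ₁)² + (r sin θ₁ − e)² = 65025.0089 → L = 255.0000 → L = 255
check at θ₃=347°: x = 307.2232 (printed 307.2232) ✓

r = 54, L = 255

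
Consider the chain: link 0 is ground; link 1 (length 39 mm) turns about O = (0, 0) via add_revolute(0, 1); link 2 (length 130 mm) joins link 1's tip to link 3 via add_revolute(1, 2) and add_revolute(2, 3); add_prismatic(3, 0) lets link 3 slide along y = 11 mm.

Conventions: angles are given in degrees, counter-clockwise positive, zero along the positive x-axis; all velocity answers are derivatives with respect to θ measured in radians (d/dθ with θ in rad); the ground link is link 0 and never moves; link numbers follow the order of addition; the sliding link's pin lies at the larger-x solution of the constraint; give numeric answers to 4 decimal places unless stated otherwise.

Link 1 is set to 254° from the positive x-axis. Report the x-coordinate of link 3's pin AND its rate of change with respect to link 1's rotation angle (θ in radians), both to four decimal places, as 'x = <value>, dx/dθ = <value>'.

geometry: r = 39 mm, L = 130 mm, e = 11 mm
crank pin P = (r cos θ, r sin θ) = (-10.749857, -37.489206)
h = r sin θ − e = -37.489206 − 11 = -48.489206
x = r cos θ + √(L² − h²) = -10.749857 + 120.618394 = 109.868537
dx/dθ = −r sin θ − h·r cos θ/√(L² − h²) (θ in radians; h = -48.489206) = 33.167709

x = 109.8685, dx/dθ = 33.1677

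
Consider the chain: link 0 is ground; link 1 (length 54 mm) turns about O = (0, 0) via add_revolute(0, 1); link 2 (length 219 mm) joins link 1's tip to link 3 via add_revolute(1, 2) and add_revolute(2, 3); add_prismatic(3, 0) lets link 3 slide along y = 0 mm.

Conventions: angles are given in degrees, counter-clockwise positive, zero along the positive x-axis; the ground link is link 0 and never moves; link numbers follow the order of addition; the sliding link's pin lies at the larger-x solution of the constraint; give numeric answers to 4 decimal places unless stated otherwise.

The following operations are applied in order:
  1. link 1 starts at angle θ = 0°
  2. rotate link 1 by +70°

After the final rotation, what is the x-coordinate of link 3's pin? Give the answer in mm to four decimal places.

geometry: r = 54 mm, L = 219 mm, e = 0 mm; θ starts at 0°
rotate link 1 by +70°: θ ← 0° +70° = 70°
crank pin P = (r cos θ, r sin θ) = (18.469088, 50.743402)
h = r sin θ − e = 50.743402 − 0 = 50.743402
x = r cos θ + √(L² − h²) = 18.469088 + 213.040154 = 231.509242

231.5092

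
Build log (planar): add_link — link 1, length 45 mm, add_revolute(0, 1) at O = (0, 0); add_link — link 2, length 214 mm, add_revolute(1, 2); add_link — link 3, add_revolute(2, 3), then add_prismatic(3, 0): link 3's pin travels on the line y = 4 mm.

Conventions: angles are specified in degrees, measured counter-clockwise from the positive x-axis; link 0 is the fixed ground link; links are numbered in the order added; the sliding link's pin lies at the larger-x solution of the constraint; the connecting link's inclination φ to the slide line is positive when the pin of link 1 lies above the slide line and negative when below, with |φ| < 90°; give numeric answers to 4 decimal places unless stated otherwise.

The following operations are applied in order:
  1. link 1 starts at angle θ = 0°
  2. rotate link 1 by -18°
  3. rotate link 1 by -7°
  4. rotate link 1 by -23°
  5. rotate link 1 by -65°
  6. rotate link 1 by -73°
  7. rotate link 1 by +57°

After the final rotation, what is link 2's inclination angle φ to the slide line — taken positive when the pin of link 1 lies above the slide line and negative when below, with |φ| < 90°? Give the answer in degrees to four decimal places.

geometry: r = 45 mm, L = 214 mm, e = 4 mm; θ starts at 0°
rotate link 1 by -18°: θ ← 0° -18° = -18°
rotate link 1 by -7°: θ ← -18° -7° = -25°
rotate link 1 by -23°: θ ← -25° -23° = -48°
rotate link 1 by -65°: θ ← -48° -65° = -113°
rotate link 1 by -73°: θ ← -113° -73° = -186°
rotate link 1 by +57°: θ ← -186° +57° = -129°
h = r sin θ − e = -34.971568 − 4 = -38.971568
sin φ = h / L = -38.971568 / 214 = -0.18211013
φ = arcsin(-0.18211013) = -10.492693°

-10.4927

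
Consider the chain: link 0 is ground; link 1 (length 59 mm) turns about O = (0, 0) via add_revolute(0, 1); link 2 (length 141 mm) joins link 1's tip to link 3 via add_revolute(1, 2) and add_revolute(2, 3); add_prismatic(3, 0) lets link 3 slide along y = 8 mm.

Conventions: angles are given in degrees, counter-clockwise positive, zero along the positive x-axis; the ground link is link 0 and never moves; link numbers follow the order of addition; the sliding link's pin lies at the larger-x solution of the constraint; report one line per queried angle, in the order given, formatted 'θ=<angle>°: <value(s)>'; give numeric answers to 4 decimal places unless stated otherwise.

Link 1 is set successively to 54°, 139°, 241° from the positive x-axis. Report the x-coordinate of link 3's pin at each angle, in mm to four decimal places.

geometry: r = 59 mm, L = 141 mm, e = 8 mm
θ=54°: crank pin P = (r cos θ, r sin θ) = (34.679330, 47.732003)
θ=54°: h = r sin θ − e = 47.732003 − 8 = 39.732003
θ=54°: x = r cos θ + √(L² − h²) = 34.679330 + 135.286245 = 169.965574
θ=139°: crank pin P = (r cos θ, r sin θ) = (-44.527865, 38.707483)
θ=139°: h = r sin θ − e = 38.707483 − 8 = 30.707483
θ=139°: x = r cos θ + √(L² − h²) = -44.527865 + 137.615590 = 93.087724
θ=241°: crank pin P = (r cos θ, r sin θ) = (-28.603768, -51.602563)
θ=241°: h = r sin θ − e = -51.602563 − 8 = -59.602563
θ=241°: x = r cos θ + √(L² − h²) = -28.603768 + 127.783154 = 99.179387

θ=54°: 169.9656
θ=139°: 93.0877
θ=241°: 99.1794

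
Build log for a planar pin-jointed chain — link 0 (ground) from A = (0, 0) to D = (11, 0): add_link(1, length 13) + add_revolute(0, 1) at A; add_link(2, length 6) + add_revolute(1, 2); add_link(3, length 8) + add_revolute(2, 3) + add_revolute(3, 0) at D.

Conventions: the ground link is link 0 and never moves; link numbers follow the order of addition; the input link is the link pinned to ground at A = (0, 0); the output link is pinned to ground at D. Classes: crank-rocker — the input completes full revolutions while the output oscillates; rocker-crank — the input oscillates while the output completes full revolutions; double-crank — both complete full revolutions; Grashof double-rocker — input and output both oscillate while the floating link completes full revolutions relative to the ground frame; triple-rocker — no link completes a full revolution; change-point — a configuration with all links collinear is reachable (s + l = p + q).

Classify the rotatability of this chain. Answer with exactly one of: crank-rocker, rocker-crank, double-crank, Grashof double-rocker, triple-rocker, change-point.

lengths: ground=11, input=13, coupler=6, output=8
sorted: s=6 (shortest), l=13 (longest), p+q=19
s + l = 19 vs p + q = 19
s + l = p + q → change-point (collinear configuration reachable)

change-point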